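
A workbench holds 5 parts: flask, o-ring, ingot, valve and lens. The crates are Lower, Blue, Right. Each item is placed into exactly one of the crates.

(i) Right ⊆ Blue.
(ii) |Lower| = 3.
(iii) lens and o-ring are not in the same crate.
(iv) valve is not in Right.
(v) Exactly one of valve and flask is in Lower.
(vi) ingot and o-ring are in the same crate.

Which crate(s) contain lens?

From (iv): valve ∉ Right.
Suppose lens ∈ Lower: no assignment then satisfies all the clues, so lens ∉ Lower.

lens: Blue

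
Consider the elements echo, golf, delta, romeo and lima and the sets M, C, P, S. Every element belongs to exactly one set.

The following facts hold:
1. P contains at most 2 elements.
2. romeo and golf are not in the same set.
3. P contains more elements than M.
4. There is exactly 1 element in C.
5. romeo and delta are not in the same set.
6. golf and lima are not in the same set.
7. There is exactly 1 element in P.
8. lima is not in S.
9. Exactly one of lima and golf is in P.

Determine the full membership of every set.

M = {}; C = {romeo}; P = {lima}; S = {delta, echo, golf}

From (8): lima ∉ S.
Suppose echo ∈ M: no assignment then satisfies all the clues, so echo ∉ M.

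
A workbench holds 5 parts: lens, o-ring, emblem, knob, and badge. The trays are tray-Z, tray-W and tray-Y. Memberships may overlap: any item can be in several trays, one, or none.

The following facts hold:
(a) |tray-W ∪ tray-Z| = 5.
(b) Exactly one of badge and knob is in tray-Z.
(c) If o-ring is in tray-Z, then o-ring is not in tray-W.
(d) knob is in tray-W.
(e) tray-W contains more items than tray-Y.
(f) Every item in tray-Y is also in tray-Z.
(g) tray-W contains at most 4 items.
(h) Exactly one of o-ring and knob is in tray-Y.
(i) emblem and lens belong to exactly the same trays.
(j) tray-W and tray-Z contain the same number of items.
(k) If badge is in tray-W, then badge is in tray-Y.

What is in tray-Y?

tray-Y = {badge, o-ring}

From (d): knob ∈ tray-W.
Suppose lens ∈ tray-Y: no assignment then satisfies all the clues, so lens ∉ tray-Y.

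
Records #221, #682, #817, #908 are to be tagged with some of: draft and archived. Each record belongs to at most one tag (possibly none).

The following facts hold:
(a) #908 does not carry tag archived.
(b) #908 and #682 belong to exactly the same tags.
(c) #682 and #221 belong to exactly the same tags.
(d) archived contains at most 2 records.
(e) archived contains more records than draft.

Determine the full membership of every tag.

draft = {}; archived = {#817}

From (a): #908 ∉ archived.
(b): #682 matches #908: #682 ∉ archived.
(c): #221 matches #682: #221 ∉ archived.
Suppose #221 ∈ draft: no assignment then satisfies all the clues, so #221 ∉ draft.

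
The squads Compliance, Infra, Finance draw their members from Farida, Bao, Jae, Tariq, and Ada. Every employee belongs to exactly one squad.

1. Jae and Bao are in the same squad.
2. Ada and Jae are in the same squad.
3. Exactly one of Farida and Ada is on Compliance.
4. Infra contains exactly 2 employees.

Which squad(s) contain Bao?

Bao: Compliance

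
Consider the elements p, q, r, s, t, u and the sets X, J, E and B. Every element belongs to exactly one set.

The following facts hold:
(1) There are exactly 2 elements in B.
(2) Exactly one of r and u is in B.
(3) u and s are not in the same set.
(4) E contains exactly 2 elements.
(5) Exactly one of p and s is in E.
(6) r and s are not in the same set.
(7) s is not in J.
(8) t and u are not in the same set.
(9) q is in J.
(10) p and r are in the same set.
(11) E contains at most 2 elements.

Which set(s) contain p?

p: B

From (7): s ∉ J.
From (9): q ∈ J.
Suppose p ∈ X: no assignment then satisfies all the clues, so p ∉ X.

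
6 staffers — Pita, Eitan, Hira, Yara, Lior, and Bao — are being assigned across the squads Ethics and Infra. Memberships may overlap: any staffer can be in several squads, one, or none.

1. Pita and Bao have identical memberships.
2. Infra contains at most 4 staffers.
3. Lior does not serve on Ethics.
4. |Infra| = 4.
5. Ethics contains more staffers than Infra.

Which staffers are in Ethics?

Ethics = {Bao, Eitan, Hira, Pita, Yara}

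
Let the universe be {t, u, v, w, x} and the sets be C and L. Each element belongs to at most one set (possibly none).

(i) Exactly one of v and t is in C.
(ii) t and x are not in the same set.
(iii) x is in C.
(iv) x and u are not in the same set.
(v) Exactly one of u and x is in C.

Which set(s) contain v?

v: C

From (iii): x ∈ C.
(ii): t ∉ C.
(iv): u ∉ C.
(i) (exactly one): v ∈ C.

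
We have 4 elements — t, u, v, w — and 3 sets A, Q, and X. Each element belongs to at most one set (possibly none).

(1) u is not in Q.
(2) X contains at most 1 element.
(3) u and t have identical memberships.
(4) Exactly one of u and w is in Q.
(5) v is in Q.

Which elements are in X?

X = {}

From (1): u ∉ Q.
From (5): v ∈ Q.
(3): t matches u: t ∉ Q.
(4) (exactly one): w ∈ Q.
Suppose t ∈ X: no assignment then satisfies all the clues, so t ∉ X.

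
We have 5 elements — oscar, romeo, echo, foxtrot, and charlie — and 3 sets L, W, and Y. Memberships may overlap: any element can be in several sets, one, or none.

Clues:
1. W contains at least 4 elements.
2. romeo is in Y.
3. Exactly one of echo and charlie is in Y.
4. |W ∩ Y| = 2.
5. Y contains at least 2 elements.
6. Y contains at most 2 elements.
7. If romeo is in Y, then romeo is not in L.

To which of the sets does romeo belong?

romeo: W, Y

From (2): romeo ∈ Y.
(7): romeo ∉ L.
Suppose romeo ∉ W: no assignment then satisfies all the clues, so romeo ∈ W.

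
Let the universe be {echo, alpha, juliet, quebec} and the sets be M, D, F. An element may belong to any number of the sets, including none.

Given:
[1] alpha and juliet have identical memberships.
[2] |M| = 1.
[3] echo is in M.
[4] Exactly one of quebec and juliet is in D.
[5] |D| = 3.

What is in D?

D = {alpha, echo, juliet}

From (3): echo ∈ M.
(2): M already has 1, so the rest are out.
Suppose echo ∉ D: no assignment then satisfies all the clues, so echo ∈ D.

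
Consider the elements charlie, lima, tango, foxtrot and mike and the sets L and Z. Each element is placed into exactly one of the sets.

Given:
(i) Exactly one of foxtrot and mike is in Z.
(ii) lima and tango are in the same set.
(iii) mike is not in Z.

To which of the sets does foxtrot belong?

From (iii): mike ∉ Z.
(i) (exactly one): foxtrot ∈ Z.
Only one set left: mike ∈ L.

foxtrot: Z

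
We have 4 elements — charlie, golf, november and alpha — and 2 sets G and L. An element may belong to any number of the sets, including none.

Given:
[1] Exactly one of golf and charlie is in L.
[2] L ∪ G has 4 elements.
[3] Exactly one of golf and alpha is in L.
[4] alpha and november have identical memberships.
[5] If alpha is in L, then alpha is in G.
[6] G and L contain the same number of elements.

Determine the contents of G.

G = {alpha, golf, november}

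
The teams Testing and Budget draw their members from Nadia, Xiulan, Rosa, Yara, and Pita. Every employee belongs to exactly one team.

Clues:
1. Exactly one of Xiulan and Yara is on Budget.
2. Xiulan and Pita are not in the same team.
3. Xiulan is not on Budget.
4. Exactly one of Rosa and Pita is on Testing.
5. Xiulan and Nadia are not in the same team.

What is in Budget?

From (3): Xiulan ∉ Budget.
(1) (exactly one): Yara ∈ Budget.
Only one team left: Xiulan ∈ Testing.
(2): Pita ∉ Testing.
(4) (exactly one): Rosa ∈ Testing.
(5): Nadia ∉ Testing.
Only one team left: Nadia ∈ Budget.
Only one team left: Pita ∈ Budget.

Budget = {Nadia, Pita, Yara}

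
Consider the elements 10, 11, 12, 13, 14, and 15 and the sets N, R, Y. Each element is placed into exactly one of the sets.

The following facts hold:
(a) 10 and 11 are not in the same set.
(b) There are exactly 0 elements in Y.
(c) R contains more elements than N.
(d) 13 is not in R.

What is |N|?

2

From (d): 13 ∉ R.
(b): Y already has 0, so the rest are out.
Only one set left: 13 ∈ N.
Suppose 12 ∈ N: no assignment then satisfies all the clues, so 12 ∉ N.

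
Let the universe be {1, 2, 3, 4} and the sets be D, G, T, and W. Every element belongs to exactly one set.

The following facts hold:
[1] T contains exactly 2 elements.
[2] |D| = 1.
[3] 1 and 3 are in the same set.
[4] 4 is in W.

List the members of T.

T = {1, 3}

From (4): 4 ∈ W.
Suppose 1 ∉ T: no assignment then satisfies all the clues, so 1 ∈ T.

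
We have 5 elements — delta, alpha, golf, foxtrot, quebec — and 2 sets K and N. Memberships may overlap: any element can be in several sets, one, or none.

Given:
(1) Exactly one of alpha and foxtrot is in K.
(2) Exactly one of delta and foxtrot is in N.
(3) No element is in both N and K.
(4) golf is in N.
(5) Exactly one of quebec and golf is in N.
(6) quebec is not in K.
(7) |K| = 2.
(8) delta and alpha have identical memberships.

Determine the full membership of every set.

K = {alpha, delta}; N = {foxtrot, golf}

From (4): golf ∈ N.
From (6): quebec ∉ K.
(3) (disjoint): golf ∉ K.
(5) (exactly one): quebec ∉ N.
Suppose delta ∉ K: no assignment then satisfies all the clues, so delta ∈ K.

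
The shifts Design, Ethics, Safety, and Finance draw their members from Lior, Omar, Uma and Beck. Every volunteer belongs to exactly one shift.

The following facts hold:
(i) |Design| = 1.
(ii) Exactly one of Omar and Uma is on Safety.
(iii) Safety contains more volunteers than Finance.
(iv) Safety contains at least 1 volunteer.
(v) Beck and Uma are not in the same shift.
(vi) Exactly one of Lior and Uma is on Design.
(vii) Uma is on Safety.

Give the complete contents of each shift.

Design = {Lior}; Ethics = {Beck, Omar}; Safety = {Uma}; Finance = {}

From (vii): Uma ∈ Safety.
(ii) (exactly one): Omar ∉ Safety.
(v): Beck ∉ Safety.
(vi) (exactly one): Lior ∈ Design.
(i): Design already has 1, so the rest are out.
Suppose Omar ∉ Ethics: no assignment then satisfies all the clues, so Omar ∈ Ethics.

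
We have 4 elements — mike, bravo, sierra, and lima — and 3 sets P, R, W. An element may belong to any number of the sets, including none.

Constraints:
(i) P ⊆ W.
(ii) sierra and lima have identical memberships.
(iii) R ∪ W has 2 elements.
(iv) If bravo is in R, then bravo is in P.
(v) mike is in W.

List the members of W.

From (v): mike ∈ W.
Suppose bravo ∉ W: no assignment then satisfies all the clues, so bravo ∈ W.

W = {bravo, mike}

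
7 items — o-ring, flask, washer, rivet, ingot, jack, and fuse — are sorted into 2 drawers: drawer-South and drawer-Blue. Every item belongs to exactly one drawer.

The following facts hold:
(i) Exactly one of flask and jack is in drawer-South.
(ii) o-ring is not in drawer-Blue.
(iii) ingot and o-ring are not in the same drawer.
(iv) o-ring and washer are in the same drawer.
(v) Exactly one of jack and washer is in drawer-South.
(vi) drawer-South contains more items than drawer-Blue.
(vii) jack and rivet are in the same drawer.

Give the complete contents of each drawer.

drawer-South = {flask, fuse, o-ring, washer}; drawer-Blue = {ingot, jack, rivet}

From (ii): o-ring ∉ drawer-Blue.
(iv): washer matches o-ring: washer ∉ drawer-Blue.
Only one drawer left: o-ring ∈ drawer-South.
Only one drawer left: washer ∈ drawer-South.
(iii): ingot ∉ drawer-South.
(v) (exactly one): jack ∉ drawer-South.
(vii): rivet matches jack: rivet ∉ drawer-South.
Only one drawer left: rivet ∈ drawer-Blue.
Only one drawer left: ingot ∈ drawer-Blue.
Only one drawer left: jack ∈ drawer-Blue.
(i) (exactly one): flask ∈ drawer-South.
Suppose fuse ∉ drawer-South: no assignment then satisfies all the clues, so fuse ∈ drawer-South.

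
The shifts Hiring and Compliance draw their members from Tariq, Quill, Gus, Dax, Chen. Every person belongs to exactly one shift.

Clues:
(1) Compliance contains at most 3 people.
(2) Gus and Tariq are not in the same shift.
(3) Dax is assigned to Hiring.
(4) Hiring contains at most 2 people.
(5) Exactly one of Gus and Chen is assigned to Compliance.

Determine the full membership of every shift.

Hiring = {Dax, Gus}; Compliance = {Chen, Quill, Tariq}

From (3): Dax ∈ Hiring.
Suppose Tariq ∈ Hiring: no assignment then satisfies all the clues, so Tariq ∉ Hiring.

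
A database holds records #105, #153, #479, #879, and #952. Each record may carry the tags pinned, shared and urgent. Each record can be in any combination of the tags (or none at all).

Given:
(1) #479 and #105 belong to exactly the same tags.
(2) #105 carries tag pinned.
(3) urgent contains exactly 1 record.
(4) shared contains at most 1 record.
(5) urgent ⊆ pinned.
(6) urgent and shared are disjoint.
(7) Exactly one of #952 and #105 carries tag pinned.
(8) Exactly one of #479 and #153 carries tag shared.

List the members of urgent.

urgent = {#879}

From (2): #105 ∈ pinned.
(1): #479 matches #105: #479 ∈ pinned.
(7) (exactly one): #952 ∉ pinned.
(5) contrapositive: #952 ∉ urgent.
Suppose #105 ∈ urgent: no assignment then satisfies all the clues, so #105 ∉ urgent.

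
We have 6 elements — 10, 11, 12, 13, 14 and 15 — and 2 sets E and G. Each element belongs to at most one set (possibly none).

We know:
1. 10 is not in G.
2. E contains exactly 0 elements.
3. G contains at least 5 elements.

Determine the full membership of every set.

E = {}; G = {11, 12, 13, 14, 15}

From (1): 10 ∉ G.
(2): E already has 0, so the rest are out.
(3): only 5 candidates remain for G, so all are in.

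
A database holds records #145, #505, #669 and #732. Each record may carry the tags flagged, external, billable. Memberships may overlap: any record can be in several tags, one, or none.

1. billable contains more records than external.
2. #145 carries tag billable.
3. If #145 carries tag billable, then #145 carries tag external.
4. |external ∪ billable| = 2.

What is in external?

external = {#145}

From (2): #145 ∈ billable.
(3): #145 ∈ external.
Suppose #505 ∈ external: no assignment then satisfies all the clues, so #505 ∉ external.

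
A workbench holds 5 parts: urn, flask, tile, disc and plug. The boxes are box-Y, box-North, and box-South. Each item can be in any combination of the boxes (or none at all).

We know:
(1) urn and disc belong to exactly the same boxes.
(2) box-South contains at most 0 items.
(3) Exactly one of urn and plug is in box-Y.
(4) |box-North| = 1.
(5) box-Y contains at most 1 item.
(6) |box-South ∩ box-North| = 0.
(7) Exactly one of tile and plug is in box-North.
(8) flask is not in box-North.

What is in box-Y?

box-Y = {plug}

From (8): flask ∉ box-North.
(2): box-South already has 0, so the rest are out.
Suppose urn ∈ box-Y: no assignment then satisfies all the clues, so urn ∉ box-Y.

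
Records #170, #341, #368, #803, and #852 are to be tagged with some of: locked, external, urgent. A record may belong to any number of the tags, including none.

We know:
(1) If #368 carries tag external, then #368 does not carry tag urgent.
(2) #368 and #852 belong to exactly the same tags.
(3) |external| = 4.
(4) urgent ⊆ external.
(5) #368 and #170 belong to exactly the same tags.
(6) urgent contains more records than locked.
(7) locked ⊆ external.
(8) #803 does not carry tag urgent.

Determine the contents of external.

external = {#170, #341, #368, #852}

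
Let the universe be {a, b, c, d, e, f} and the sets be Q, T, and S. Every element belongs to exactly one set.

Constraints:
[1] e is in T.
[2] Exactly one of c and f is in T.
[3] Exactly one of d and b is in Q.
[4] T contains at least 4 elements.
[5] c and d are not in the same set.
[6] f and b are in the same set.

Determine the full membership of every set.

From (1): e ∈ T.
Suppose a ∈ Q: no assignment then satisfies all the clues, so a ∉ Q.

Q = {d}; T = {a, b, e, f}; S = {c}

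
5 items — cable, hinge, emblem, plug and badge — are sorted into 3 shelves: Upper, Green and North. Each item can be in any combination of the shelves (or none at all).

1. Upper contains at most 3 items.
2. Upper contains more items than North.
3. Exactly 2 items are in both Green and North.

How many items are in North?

2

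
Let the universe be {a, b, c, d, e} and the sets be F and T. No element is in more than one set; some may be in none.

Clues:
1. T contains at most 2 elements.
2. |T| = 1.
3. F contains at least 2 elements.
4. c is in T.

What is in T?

From (4): c ∈ T.
(2): T already has 1, so the rest are out.

T = {c}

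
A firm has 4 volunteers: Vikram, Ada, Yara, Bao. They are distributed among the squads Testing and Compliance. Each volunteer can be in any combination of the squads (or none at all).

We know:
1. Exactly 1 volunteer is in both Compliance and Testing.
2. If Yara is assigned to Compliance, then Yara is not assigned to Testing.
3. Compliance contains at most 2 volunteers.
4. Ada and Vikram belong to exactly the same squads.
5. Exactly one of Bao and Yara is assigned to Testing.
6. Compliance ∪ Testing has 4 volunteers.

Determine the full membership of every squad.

Testing = {Ada, Bao, Vikram}; Compliance = {Bao, Yara}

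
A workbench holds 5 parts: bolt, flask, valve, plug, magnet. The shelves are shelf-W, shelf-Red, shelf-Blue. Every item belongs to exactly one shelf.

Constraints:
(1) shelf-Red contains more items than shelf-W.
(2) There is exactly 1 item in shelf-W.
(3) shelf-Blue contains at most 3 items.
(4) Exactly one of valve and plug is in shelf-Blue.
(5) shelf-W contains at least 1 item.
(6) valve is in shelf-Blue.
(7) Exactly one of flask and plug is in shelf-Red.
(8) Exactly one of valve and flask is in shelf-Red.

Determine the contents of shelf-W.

shelf-W = {plug}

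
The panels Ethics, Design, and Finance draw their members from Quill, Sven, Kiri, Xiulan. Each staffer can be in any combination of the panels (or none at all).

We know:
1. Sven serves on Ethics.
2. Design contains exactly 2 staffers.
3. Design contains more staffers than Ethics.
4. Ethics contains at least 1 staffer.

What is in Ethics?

Ethics = {Sven}

From (1): Sven ∈ Ethics.
Suppose Quill ∈ Ethics: no assignment then satisfies all the clues, so Quill ∉ Ethics.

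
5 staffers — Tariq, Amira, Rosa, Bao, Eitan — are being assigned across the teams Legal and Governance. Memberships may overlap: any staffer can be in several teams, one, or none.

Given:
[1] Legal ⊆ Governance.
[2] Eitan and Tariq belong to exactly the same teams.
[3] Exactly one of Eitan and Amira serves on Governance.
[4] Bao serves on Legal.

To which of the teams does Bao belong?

From (4): Bao ∈ Legal.
(1) with Bao ∈ Legal: Bao ∈ Governance.

Bao: Governance, Legal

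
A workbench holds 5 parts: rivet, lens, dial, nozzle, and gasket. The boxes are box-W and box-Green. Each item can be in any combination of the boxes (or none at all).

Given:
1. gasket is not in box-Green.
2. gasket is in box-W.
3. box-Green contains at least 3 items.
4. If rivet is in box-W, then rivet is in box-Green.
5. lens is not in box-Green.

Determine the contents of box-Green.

From (1): gasket ∉ box-Green.
From (2): gasket ∈ box-W.
From (5): lens ∉ box-Green.
(3): only 3 candidates remain for box-Green, so all are in.

box-Green = {dial, nozzle, rivet}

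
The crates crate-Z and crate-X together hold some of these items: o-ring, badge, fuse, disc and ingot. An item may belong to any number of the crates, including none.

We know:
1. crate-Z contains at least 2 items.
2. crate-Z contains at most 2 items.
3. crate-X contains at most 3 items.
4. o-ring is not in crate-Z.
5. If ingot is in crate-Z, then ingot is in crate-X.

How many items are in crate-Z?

2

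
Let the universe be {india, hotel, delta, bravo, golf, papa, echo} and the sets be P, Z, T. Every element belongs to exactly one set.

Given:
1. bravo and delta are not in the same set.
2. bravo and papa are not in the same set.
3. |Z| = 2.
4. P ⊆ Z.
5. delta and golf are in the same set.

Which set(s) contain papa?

papa: T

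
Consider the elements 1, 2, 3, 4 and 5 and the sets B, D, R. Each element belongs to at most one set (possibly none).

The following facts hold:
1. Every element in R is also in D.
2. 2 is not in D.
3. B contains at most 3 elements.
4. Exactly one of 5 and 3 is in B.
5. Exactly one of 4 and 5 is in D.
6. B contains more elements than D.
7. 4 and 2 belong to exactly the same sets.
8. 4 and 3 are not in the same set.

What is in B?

B = {1, 3}

From (2): 2 ∉ D.
(1) contrapositive: 2 ∉ R.
(7): 4 matches 2: 4 ∉ D.
(7): 4 matches 2: 4 ∉ R.
(5) (exactly one): 5 ∈ D.
(4) (exactly one): 3 ∈ B.
(8): 4 ∉ B.
(7): 2 matches 4: 2 ∉ B.
Suppose 1 ∉ B: no assignment then satisfies all the clues, so 1 ∈ B.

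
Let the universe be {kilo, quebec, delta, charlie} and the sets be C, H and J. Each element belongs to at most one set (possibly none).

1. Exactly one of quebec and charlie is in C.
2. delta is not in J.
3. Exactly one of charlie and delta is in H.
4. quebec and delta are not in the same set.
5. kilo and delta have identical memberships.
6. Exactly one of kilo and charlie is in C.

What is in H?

H = {delta, kilo}

From (2): delta ∉ J.
(5): kilo matches delta: kilo ∉ J.
Suppose kilo ∉ H: no assignment then satisfies all the clues, so kilo ∈ H.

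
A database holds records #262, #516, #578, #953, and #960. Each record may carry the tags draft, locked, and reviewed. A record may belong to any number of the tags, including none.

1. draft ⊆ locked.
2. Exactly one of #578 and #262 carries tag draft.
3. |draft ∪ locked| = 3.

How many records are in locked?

3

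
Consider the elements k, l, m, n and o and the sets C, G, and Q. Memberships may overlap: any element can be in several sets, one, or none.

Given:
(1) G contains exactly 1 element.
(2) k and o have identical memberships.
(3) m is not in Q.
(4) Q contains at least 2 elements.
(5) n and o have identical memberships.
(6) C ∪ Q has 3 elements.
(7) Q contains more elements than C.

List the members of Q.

Q = {k, n, o}

From (3): m ∉ Q.
Suppose k ∉ Q: no assignment then satisfies all the clues, so k ∈ Q.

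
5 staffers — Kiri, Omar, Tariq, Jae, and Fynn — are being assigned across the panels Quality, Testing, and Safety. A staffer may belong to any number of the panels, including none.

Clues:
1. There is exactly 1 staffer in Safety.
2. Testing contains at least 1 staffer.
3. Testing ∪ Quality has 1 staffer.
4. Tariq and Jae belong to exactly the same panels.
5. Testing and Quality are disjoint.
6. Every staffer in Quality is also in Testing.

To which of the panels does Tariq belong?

Tariq: none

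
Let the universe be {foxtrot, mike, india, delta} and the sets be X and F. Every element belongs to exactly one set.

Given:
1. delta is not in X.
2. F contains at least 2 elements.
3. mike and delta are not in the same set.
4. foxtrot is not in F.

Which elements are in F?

From (1): delta ∉ X.
From (4): foxtrot ∉ F.
Only one set left: foxtrot ∈ X.
Only one set left: delta ∈ F.
(3): mike ∉ F.
Only one set left: mike ∈ X.
(2): only 2 candidates remain for F, so all are in.

F = {delta, india}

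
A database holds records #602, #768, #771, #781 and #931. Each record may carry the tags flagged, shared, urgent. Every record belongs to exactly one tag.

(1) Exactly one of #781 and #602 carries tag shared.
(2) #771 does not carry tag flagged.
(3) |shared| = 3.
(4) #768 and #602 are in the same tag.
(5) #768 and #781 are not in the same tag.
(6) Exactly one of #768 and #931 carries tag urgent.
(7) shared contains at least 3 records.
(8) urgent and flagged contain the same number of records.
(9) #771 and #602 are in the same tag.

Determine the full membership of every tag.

flagged = {#781}; shared = {#602, #768, #771}; urgent = {#931}

From (2): #771 ∉ flagged.
(9): #602 matches #771: #602 ∉ flagged.
(4): #768 matches #602: #768 ∉ flagged.
Suppose #602 ∉ shared: no assignment then satisfies all the clues, so #602 ∈ shared.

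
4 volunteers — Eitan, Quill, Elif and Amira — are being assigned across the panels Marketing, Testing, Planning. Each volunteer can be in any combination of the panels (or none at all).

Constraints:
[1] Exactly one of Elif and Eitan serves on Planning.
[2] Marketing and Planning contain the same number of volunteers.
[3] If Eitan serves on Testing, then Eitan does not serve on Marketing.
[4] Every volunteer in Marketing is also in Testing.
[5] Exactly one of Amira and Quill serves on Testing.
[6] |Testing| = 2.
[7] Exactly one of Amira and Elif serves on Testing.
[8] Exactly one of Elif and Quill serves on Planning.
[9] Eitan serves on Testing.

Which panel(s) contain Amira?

Amira: Marketing, Testing

From (9): Eitan ∈ Testing.
(3): Eitan ∉ Marketing.
Suppose Amira ∉ Marketing: no assignment then satisfies all the clues, so Amira ∈ Marketing.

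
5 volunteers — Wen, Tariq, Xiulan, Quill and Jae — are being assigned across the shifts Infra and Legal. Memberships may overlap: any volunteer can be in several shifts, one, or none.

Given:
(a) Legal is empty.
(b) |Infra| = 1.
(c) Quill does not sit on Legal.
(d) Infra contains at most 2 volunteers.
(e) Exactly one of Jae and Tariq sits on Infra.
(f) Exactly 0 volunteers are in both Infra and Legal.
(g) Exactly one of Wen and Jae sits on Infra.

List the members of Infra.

Infra = {Jae}

From (c): Quill ∉ Legal.
(a): Legal already has 0, so the rest are out.
Suppose Wen ∈ Infra: no assignment then satisfies all the clues, so Wen ∉ Infra.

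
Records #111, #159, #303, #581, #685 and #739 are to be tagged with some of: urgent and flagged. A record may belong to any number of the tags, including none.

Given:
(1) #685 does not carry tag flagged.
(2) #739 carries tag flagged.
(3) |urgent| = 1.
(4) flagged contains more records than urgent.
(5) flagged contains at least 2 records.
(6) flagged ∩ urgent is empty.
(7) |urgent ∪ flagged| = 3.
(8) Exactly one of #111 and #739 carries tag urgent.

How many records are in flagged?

2

From (1): #685 ∉ flagged.
From (2): #739 ∈ flagged.
(6) (disjoint): #739 ∉ urgent.
(8) (exactly one): #111 ∈ urgent.
(3): urgent already has 1, so the rest are out.
(6) (disjoint): #111 ∉ flagged.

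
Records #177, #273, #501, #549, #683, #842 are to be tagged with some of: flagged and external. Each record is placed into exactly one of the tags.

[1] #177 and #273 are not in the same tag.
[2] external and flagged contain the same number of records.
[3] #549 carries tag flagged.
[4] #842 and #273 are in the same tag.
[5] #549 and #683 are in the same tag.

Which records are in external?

From (3): #549 ∈ flagged.
(5): #683 matches #549: #683 ∈ flagged.
Suppose #177 ∈ external: no assignment then satisfies all the clues, so #177 ∉ external.

external = {#273, #501, #842}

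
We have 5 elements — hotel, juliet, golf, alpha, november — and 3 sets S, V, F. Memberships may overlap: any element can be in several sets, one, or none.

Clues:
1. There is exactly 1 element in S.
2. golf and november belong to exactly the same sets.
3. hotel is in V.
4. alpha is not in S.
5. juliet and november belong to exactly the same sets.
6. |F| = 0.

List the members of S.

From (3): hotel ∈ V.
From (4): alpha ∉ S.
(6): F already has 0, so the rest are out.
Suppose hotel ∉ S: no assignment then satisfies all the clues, so hotel ∈ S.

S = {hotel}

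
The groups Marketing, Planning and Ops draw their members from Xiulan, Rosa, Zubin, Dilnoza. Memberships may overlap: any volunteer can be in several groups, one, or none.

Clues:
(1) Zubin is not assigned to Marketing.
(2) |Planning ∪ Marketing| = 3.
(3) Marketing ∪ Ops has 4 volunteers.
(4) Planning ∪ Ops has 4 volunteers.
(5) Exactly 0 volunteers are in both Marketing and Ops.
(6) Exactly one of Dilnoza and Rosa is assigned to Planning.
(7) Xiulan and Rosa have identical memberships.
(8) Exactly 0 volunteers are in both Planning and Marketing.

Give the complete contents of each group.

Marketing = {}; Planning = {Rosa, Xiulan, Zubin}; Ops = {Dilnoza, Rosa, Xiulan, Zubin}

From (1): Zubin ∉ Marketing.
Suppose Xiulan ∈ Marketing: no assignment then satisfies all the clues, so Xiulan ∉ Marketing.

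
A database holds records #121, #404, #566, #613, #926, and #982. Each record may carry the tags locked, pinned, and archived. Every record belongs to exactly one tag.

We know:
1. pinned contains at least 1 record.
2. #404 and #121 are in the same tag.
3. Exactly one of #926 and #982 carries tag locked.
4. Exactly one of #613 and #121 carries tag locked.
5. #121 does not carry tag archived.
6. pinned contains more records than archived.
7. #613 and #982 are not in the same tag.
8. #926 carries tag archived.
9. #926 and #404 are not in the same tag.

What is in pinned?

pinned = {#566, #613}

From (5): #121 ∉ archived.
From (8): #926 ∈ archived.
(2): #404 matches #121: #404 ∉ archived.
(3) (exactly one): #982 ∈ locked.
(7): #613 ∉ locked.
(4) (exactly one): #121 ∈ locked.
(2): #404 matches #121: #404 ∈ locked.
Suppose #566 ∉ pinned: no assignment then satisfies all the clues, so #566 ∈ pinned.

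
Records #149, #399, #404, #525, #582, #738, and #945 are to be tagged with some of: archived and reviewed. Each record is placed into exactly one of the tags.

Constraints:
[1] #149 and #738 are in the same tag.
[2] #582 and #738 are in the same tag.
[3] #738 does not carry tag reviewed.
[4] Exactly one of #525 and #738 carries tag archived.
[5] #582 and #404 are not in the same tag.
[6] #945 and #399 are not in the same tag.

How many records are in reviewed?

From (3): #738 ∉ reviewed.
(1): #149 matches #738: #149 ∉ reviewed.
(2): #582 matches #738: #582 ∉ reviewed.
Only one tag left: #149 ∈ archived.
Only one tag left: #582 ∈ archived.
Only one tag left: #738 ∈ archived.
(4) (exactly one): #525 ∉ archived.
(5): #404 ∉ archived.
Only one tag left: #404 ∈ reviewed.
Only one tag left: #525 ∈ reviewed.

3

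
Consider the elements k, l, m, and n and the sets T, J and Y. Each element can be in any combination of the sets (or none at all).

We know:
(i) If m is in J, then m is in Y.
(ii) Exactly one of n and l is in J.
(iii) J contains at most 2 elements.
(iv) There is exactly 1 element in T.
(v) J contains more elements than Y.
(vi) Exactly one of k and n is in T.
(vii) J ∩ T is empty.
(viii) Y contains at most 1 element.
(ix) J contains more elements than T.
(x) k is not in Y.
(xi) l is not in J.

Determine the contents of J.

From (x): k ∉ Y.
From (xi): l ∉ J.
(ii) (exactly one): n ∈ J.
(vii) (disjoint): n ∉ T.
(vi) (exactly one): k ∈ T.
(vii) (disjoint): k ∉ J.
(iv): T already has 1, so the rest are out.
Suppose m ∉ J: no assignment then satisfies all the clues, so m ∈ J.

J = {m, n}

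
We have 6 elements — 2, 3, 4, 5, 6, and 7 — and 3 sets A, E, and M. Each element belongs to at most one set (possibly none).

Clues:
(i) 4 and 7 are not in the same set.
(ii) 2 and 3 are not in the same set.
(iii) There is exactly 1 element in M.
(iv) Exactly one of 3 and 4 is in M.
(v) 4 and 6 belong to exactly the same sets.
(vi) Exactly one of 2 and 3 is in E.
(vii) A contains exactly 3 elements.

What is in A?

A = {4, 5, 6}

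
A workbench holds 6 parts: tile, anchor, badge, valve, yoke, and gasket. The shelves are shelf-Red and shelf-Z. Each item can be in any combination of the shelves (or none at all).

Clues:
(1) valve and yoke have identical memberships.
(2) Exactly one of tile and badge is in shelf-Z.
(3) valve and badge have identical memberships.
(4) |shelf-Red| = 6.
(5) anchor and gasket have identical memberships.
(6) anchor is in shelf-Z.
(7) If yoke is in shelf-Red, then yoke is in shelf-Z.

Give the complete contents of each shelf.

shelf-Red = {anchor, badge, gasket, tile, valve, yoke}; shelf-Z = {anchor, badge, gasket, valve, yoke}

From (6): anchor ∈ shelf-Z.
(4): only 6 candidates remain for shelf-Red, so all are in.
(5): gasket matches anchor: gasket ∈ shelf-Z.
(7): yoke ∈ shelf-Z.
(1): valve matches yoke: valve ∈ shelf-Z.
(3): badge matches valve: badge ∈ shelf-Z.
(2) (exactly one): tile ∉ shelf-Z.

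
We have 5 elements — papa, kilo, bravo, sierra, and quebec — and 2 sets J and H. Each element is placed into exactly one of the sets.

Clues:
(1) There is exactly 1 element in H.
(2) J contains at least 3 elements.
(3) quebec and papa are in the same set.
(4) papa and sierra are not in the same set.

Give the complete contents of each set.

J = {bravo, kilo, papa, quebec}; H = {sierra}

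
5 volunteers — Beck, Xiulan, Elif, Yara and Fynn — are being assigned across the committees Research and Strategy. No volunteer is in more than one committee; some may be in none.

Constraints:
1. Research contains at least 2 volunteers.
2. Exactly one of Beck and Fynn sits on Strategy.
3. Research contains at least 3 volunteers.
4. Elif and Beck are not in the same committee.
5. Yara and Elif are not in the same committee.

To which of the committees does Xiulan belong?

Xiulan: Research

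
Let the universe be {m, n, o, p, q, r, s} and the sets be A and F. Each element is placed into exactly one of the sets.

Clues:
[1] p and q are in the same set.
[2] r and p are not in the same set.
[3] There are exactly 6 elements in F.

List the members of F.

F = {m, n, o, p, q, s}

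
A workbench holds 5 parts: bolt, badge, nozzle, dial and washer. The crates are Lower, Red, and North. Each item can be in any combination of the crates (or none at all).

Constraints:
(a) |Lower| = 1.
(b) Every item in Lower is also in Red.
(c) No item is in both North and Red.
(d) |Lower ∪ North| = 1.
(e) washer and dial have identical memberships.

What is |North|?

0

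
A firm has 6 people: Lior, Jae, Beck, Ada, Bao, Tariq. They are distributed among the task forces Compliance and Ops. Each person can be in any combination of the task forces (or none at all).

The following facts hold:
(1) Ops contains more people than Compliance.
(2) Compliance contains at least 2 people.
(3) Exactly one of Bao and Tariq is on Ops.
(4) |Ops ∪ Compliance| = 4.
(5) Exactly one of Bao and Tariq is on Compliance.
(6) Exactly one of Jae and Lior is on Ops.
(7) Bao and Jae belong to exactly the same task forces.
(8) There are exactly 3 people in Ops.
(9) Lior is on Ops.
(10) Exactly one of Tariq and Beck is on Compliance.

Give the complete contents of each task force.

Compliance = {Ada, Tariq}; Ops = {Beck, Lior, Tariq}

From (9): Lior ∈ Ops.
(6) (exactly one): Jae ∉ Ops.
(7): Bao matches Jae: Bao ∉ Ops.
(3) (exactly one): Tariq ∈ Ops.
Suppose Lior ∈ Compliance: no assignment then satisfies all the clues, so Lior ∉ Compliance.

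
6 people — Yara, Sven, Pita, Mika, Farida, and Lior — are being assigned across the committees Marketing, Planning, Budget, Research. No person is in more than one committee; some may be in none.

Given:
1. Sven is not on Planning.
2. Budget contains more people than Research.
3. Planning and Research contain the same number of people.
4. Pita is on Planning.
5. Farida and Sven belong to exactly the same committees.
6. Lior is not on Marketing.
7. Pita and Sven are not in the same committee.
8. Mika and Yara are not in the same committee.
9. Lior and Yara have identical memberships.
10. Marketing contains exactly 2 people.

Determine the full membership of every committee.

Marketing = {Farida, Sven}; Planning = {Pita}; Budget = {Lior, Yara}; Research = {Mika}

From (1): Sven ∉ Planning.
From (4): Pita ∈ Planning.
From (6): Lior ∉ Marketing.
(5): Farida matches Sven: Farida ∉ Planning.
(9): Yara matches Lior: Yara ∉ Marketing.
Suppose Yara ∈ Planning: no assignment then satisfies all the clues, so Yara ∉ Planning.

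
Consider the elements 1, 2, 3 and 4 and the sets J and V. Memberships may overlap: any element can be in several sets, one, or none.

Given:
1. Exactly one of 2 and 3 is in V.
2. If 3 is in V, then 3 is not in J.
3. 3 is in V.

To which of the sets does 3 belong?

3: V

From (3): 3 ∈ V.
(1) (exactly one): 2 ∉ V.
(2): 3 ∉ J.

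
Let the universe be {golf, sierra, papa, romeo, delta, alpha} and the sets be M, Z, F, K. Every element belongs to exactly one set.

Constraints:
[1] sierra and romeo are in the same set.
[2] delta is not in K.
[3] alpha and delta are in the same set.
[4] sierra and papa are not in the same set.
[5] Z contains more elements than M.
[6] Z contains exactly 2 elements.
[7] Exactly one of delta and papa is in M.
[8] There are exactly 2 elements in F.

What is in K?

K = {golf}

From (2): delta ∉ K.
(3): alpha matches delta: alpha ∉ K.
Suppose golf ∉ K: no assignment then satisfies all the clues, so golf ∈ K.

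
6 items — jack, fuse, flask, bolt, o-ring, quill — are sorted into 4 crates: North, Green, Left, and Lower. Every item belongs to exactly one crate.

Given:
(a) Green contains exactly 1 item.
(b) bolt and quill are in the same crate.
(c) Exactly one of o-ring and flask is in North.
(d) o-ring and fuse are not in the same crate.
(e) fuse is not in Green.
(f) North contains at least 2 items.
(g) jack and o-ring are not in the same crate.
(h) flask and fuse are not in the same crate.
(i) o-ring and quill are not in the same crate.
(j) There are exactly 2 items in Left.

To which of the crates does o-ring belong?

o-ring: Green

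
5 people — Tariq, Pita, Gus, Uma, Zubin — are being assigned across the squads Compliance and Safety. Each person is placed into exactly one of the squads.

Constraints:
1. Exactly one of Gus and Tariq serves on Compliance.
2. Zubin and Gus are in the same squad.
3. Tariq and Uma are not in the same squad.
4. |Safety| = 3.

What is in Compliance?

Compliance = {Pita, Tariq}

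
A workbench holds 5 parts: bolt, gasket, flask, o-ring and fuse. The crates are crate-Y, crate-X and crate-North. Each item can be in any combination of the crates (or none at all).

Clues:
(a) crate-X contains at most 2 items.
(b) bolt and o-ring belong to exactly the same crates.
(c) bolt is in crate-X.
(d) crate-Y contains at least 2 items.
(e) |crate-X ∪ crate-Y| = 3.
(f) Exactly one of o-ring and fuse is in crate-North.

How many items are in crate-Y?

3

From (c): bolt ∈ crate-X.
(b): o-ring matches bolt: o-ring ∈ crate-X.
(a): crate-X already has 2, so the rest are out.
Suppose bolt ∉ crate-Y: no assignment then satisfies all the clues, so bolt ∈ crate-Y.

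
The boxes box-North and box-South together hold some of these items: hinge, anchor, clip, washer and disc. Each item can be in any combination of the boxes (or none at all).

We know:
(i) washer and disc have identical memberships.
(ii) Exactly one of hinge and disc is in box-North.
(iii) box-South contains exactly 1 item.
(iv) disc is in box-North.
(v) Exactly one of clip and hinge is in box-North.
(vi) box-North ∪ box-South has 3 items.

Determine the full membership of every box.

From (iv): disc ∈ box-North.
(i): washer matches disc: washer ∈ box-North.
(ii) (exactly one): hinge ∉ box-North.
(v) (exactly one): clip ∈ box-North.
Suppose hinge ∈ box-South: no assignment then satisfies all the clues, so hinge ∉ box-South.

box-North = {clip, disc, washer}; box-South = {clip}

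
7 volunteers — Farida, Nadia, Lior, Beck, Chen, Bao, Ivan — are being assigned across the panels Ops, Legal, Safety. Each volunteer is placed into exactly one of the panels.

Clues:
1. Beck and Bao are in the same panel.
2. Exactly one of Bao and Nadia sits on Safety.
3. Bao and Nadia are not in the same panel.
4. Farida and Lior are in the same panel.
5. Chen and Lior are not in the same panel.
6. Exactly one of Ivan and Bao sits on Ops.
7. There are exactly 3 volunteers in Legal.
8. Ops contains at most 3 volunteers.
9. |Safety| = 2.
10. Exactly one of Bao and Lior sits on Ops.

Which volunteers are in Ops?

Ops = {Bao, Beck}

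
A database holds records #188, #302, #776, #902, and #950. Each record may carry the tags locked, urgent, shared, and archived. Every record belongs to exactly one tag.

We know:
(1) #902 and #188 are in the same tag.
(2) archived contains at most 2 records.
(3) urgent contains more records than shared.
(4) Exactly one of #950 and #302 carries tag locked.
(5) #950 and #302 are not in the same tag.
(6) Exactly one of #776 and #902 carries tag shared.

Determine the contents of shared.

shared = {#776}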